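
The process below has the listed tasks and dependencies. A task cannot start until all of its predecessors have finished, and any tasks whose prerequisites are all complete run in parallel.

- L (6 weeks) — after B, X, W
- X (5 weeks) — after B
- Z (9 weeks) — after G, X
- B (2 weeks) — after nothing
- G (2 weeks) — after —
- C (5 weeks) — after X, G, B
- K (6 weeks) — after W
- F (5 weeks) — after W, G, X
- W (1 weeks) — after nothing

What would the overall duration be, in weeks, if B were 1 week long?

As given, the longest chain is B→X→Z = 2+5+9 = 16, so the finish is 16 weeks.
B lies on that path, so at 1 week the path becomes 15 weeks.
No other chain overtakes it, so the finish is 15 weeks.

15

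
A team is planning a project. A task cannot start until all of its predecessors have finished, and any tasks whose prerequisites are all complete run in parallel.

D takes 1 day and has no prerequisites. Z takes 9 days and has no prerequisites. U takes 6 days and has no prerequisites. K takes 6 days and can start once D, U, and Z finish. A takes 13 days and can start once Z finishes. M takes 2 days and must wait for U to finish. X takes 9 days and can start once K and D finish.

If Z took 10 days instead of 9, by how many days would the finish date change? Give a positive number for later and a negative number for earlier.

As given, the longest chain is Z→K→X = 9+6+9 = 24, so the finish is 24 days.
Z lies on that path, so at 10 days the path becomes 25 days.
That remains the longest chain; total 25 days.
Change in finish: 25 − 24 = +1 days.

1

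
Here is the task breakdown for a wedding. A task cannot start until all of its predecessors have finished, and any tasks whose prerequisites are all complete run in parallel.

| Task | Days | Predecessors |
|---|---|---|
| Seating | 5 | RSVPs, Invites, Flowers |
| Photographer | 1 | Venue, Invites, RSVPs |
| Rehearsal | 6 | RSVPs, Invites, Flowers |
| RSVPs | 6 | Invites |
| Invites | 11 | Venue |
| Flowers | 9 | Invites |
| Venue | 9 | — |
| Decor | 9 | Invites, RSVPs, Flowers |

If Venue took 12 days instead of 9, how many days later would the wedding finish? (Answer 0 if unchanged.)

Actual critical path: Venue→Invites→Flowers→Decor = 9+11+9+9 = 38 ⇒ 38 days.
Venue lies on that path, so at 12 days the path becomes 41 days.
That remains the longest chain; total 41 days.
Change in finish: 41 − 38 = +3 days.

3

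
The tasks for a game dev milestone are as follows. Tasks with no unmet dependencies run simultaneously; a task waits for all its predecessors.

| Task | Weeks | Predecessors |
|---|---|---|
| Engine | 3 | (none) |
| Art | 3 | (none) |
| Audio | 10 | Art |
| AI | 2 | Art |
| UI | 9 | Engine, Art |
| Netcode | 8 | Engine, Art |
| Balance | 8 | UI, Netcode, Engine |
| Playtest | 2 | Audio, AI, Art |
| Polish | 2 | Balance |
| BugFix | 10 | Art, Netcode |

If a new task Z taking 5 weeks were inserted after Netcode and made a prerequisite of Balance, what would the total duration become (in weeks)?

Originally the project takes 22 weeks.
With Z inserted, Balance now waits for max(UI, Netcode, Engine, Z).
New critical path: Engine→Netcode→Z→Balance→Polish = 3+8+5+8+2 = 26 ⇒ 26 weeks.

26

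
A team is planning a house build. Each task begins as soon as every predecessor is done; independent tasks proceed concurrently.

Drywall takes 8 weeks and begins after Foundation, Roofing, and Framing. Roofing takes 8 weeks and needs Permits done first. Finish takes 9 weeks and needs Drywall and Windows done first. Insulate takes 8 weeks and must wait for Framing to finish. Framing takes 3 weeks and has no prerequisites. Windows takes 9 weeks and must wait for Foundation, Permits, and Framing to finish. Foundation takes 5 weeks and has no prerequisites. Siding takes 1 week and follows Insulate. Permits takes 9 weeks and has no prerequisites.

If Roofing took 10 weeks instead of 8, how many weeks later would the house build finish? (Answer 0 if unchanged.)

Actual critical path: Permits→Roofing→Drywall→Finish = 9+8+8+9 = 34 ⇒ 34 weeks.
Roofing lies on that path, so at 10 weeks the path becomes 36 weeks.
The critical path is still Permits→Roofing→Drywall→Finish; finish is now 36 weeks.
Change in finish: 36 − 34 = +2 weeks.

2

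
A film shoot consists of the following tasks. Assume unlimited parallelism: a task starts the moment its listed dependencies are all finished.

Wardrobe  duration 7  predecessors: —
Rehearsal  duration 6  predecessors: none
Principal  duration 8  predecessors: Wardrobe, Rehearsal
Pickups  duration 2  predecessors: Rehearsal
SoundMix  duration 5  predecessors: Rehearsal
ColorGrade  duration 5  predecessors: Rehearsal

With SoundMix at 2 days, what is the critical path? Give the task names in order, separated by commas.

Wardrobe, Principal

Actual critical path: Wardrobe→Principal = 7+8 = 15 ⇒ 15 days.
SoundMix is off the critical path — its longest chain is 11 days, giving 4 of slack.
That remains the longest chain; total 15 days.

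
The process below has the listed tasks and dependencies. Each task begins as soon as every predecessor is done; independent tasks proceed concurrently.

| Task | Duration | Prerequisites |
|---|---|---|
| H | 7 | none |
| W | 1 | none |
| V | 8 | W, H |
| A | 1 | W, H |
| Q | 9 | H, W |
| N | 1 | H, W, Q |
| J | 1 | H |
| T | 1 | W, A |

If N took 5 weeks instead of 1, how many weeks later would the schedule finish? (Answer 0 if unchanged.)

As given, the longest chain is H→Q→N = 7+9+1 = 17, so the finish is 17 weeks.
N is on the critical path; changing it to 5 makes that path 21 weeks.
The critical path is still H→Q→N; finish is now 21 weeks.
Change in finish: 21 − 17 = +4 weeks.

4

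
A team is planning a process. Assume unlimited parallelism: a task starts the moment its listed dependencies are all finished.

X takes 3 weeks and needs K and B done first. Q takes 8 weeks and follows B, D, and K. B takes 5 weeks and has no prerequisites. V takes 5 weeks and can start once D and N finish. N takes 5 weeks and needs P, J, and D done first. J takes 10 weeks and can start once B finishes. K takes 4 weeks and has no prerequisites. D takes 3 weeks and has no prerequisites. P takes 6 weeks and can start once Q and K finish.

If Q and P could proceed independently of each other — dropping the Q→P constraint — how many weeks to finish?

25

Original critical path: B→Q→P→N→V = 5+8+6+5+5 = 29 ⇒ 29 weeks.
Without Q→P, P's earliest start moves from 13 to 4.
After: B→J→N→V = 5+10+5+5 = 25 → 25 weeks.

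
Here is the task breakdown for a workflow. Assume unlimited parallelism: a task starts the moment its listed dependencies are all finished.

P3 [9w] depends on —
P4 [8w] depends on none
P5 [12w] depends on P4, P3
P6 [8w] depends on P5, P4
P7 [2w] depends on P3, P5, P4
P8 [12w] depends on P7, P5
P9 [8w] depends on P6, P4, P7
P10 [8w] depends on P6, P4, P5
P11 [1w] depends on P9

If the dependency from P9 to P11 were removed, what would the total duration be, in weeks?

37

With the dependency in place, P3→P5→P6→P9→P11 = 9+12+8+8+1 = 38 sets the finish at 38 weeks.
Without P9→P11, P11's earliest start moves from 37 to 0.
After: P3→P5→P6→P9 = 9+12+8+8 = 37 → 37 weeks.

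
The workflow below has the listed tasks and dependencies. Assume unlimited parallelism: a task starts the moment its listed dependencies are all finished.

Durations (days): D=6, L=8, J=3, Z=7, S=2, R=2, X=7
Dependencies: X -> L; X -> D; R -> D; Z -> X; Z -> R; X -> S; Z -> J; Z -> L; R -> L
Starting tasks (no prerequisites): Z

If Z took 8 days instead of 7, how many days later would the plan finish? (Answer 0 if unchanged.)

1

The binding path is Z→X→L = 7+7+8 = 22; finish at 22 days.
Since Z is critical, the +1 change carries straight to that chain (now 23 days).
No other chain overtakes it, so the finish is 23 days.
Change in finish: 23 − 22 = +1 days.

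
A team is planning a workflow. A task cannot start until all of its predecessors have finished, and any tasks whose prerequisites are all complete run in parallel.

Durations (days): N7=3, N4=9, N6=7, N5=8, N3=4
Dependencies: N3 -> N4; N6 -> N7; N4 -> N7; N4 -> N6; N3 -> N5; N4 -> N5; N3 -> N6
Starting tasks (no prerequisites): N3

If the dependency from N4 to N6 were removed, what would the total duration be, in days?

With the dependency in place, N3→N4→N6→N7 = 4+9+7+3 = 23 sets the finish at 23 days.
Without N4→N6, N6's earliest start moves from 13 to 4.
The longest chain is now N3→N4→N5 = 4+9+8 = 21, so the job takes 21 days.

21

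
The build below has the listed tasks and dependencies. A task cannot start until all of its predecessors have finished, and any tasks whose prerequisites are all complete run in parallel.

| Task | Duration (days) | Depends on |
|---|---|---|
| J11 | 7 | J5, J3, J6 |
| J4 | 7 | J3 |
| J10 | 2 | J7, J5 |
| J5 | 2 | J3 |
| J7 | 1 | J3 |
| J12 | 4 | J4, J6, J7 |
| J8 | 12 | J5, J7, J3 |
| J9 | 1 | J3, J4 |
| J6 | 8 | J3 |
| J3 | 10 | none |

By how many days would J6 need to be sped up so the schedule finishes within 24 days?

Current finish: 25 days; target: 24.
J6 is on every critical path, so each day cut from J6 cuts the finish by one (this holds down to a finish of 24).
Need 25 − 24 = 1 day off J6 → J6 becomes 7 days, finish becomes 24.

1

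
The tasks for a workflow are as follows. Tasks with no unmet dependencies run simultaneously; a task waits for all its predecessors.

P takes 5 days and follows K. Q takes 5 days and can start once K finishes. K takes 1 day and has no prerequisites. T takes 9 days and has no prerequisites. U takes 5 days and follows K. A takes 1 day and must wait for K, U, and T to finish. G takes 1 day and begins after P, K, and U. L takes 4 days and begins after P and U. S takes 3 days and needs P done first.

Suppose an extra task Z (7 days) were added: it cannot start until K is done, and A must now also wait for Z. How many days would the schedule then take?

10

Originally the schedule takes 10 days.
With Z inserted, A now waits for max(K, U, T, Z).
New critical path: K→U→L = 1+5+4 = 10 ⇒ 10 days.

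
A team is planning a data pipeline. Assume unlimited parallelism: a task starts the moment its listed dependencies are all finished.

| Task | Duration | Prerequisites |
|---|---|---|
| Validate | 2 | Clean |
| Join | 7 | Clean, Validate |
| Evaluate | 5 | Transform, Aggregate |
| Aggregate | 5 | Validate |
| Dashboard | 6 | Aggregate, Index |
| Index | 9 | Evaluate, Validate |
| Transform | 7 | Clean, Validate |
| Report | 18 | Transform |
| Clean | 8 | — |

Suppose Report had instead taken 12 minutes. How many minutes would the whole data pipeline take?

37

Baseline: Clean→Validate→Transform→Evaluate→Index→Dashboard = 8+2+7+5+9+6 = 37 → 37 minutes.
Report has 2 minutes of float (longest path through it is 35).
That remains the longest chain; total 37 minutes.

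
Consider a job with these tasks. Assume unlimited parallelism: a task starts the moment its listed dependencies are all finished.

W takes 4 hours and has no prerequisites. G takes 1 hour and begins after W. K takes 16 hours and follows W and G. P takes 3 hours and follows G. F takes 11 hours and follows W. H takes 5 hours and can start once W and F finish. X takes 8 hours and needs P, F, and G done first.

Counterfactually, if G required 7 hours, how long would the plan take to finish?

27

As given, the longest chain is W→F→X = 4+11+8 = 23, so the finish is 23 hours.
G is off the critical path — its longest chain is 21 hours, giving 2 of slack.
New critical path: W→G→K = 4+7+16 = 27 ⇒ 27 hours.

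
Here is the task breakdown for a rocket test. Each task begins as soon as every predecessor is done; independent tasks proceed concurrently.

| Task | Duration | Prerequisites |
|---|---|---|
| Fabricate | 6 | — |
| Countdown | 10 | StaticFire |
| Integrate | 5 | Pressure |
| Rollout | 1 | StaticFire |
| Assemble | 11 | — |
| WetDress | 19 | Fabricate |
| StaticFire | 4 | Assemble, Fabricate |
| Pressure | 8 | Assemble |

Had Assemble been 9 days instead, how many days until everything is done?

Baseline: Assemble→StaticFire→Countdown = 11+4+10 = 25 → 25 days.
Since Assemble is critical, the -2 change carries straight to that chain (now 23 days).
Now Fabricate→WetDress = 6+19 = 25 is longest, so the finish becomes 25 days.

25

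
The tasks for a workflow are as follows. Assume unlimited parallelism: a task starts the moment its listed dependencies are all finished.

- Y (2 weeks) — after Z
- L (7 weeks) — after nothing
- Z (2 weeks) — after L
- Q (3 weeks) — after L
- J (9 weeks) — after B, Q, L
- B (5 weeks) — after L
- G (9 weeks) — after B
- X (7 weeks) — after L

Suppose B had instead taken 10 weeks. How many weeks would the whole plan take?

Baseline: L→B→G = 7+5+9 = 21 → 21 weeks.
B lies on that path, so at 10 weeks the path becomes 26 weeks.
That remains the longest chain; total 26 weeks.

26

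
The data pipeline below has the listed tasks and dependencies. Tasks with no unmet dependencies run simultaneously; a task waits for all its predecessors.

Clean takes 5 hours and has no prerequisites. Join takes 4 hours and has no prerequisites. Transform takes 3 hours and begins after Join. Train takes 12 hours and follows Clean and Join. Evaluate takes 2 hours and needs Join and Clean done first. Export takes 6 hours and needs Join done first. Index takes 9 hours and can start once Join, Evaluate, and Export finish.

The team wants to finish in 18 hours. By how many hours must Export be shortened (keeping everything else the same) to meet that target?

1

Current finish: 19 hours; target: 18.
Export is on every critical path, so each hour cut from Export cuts the finish by one (this holds down to a finish of 17).
Need 19 − 18 = 1 hour off Export → Export becomes 5 hours, finish becomes 18.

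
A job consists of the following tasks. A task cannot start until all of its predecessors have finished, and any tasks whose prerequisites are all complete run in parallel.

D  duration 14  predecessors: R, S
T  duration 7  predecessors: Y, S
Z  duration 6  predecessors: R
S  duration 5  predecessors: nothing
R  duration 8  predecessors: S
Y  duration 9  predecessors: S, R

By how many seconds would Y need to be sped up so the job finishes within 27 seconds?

Current finish: 29 seconds; target: 27.
Y is on every critical path, so each second cut from Y cuts the finish by one (this holds down to a finish of 27).
Need 29 − 27 = 2 seconds off Y → Y becomes 7 seconds, finish becomes 27.

2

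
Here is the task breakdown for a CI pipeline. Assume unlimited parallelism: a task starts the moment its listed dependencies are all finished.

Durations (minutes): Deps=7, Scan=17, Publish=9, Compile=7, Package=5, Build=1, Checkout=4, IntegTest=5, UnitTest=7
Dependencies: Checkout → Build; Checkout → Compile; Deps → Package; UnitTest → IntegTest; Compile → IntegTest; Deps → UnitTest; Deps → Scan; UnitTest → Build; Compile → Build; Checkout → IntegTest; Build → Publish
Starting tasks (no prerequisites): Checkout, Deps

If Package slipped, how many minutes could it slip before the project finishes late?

Critical path: Deps→UnitTest→Build→Publish = 7+7+1+9 = 24, so the finish is 24 minutes.
The longest chain containing Package totals 12 minutes.
Float = 24 − 12 = 12.

12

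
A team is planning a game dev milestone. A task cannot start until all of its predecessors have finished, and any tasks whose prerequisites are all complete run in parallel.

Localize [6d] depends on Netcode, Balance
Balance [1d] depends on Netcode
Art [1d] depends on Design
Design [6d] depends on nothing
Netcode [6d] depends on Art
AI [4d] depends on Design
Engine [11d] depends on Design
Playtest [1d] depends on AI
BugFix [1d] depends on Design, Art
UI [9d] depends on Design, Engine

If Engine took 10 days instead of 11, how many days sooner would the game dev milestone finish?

The binding path is Design→Engine→UI = 6+11+9 = 26; finish at 26 days.
Since Engine is critical, the -1 change carries straight to that chain (now 25 days).
The critical path is still Design→Engine→UI; finish is now 25 days.
Change in finish: 25 − 26 = -1 days.

1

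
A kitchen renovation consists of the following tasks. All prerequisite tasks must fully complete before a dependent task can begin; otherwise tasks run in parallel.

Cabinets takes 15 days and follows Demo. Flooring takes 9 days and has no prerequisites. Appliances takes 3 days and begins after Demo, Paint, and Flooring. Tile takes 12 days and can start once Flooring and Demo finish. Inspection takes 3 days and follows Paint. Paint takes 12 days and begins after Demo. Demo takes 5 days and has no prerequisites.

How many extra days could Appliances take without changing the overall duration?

1

The longest chain is Flooring→Tile = 9+12 = 21; overall finish 21 days.
Appliances finishes as early as 20 and must finish by 21.
Float = 21 − 20 = 1.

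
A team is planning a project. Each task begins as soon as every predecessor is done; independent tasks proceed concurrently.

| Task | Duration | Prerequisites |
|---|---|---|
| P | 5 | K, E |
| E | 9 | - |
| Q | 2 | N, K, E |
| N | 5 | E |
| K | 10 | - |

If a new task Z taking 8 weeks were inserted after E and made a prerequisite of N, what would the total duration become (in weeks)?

Originally the schedule takes 16 weeks.
With Z inserted, N now waits for max(E, Z).
New critical path: E→Z→N→Q = 9+8+5+2 = 24 ⇒ 24 weeks.

24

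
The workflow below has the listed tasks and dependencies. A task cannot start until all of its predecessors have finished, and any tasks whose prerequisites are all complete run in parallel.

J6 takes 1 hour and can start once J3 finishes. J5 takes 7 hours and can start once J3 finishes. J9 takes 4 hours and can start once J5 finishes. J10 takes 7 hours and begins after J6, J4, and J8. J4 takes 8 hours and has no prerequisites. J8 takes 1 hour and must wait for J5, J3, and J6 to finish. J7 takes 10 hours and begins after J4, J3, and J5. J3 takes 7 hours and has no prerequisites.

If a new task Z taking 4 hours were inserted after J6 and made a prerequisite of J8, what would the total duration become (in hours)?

24

Originally the job takes 24 hours.
With Z inserted, J8 now waits for max(J5, J3, J6, Z).
New critical path: J3→J5→J7 = 7+7+10 = 24 ⇒ 24 hours.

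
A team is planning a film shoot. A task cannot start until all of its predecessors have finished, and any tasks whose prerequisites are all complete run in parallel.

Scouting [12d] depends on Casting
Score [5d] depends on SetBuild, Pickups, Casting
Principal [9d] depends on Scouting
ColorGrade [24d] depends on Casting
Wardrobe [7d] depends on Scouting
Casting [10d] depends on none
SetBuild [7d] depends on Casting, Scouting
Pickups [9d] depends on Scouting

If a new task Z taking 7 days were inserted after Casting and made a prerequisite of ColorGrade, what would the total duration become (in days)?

Originally the schedule takes 36 days.
With Z inserted, ColorGrade now waits for max(Casting, Z).
New critical path: Casting→Z→ColorGrade = 10+7+24 = 41 ⇒ 41 days.

41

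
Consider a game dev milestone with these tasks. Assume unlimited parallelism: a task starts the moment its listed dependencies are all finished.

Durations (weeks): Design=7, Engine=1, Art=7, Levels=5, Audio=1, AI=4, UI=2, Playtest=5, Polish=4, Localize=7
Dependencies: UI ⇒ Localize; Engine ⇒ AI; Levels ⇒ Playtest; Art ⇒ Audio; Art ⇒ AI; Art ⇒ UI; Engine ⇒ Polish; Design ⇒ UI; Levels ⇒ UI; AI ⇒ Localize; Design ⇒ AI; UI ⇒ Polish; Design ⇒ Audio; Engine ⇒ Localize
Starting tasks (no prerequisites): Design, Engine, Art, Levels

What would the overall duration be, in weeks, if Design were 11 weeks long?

22

The binding path is Design→AI→Localize = 7+4+7 = 18; finish at 18 weeks.
Since Design is critical, the +4 change carries straight to that chain (now 22 weeks).
No other chain overtakes it, so the finish is 22 weeks.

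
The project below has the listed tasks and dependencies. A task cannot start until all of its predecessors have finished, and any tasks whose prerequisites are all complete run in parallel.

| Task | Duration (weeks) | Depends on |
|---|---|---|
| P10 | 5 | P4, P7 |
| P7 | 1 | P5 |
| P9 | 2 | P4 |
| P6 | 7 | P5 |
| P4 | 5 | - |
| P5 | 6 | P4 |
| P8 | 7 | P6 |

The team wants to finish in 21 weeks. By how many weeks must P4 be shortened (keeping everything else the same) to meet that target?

Current finish: 25 weeks; target: 21.
P4 is on every critical path, so each week cut from P4 cuts the finish by one (this holds down to a finish of 21).
Need 25 − 21 = 4 weeks off P4 → P4 becomes 1 week, finish becomes 21.

4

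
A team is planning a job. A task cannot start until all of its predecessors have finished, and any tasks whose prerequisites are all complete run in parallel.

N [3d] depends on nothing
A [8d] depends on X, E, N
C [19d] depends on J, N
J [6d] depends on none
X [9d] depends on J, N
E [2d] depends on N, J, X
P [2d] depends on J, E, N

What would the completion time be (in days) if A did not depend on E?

25

Original critical path: J→X→E→A = 6+9+2+8 = 25 ⇒ 25 days.
Without E→A, A's earliest start moves from 17 to 15.
The longest chain is now J→C = 6+19 = 25, so the plan takes 25 days.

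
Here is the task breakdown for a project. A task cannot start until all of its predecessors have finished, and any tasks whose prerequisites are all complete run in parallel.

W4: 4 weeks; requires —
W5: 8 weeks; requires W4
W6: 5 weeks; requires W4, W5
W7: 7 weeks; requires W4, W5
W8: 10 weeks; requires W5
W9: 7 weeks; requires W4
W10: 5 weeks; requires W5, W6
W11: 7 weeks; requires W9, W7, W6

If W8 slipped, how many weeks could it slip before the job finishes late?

4

W4→W5→W7→W11 = 4+8+7+7 = 26 sets the makespan at 26 weeks.
W8 finishes as early as 22 and must finish by 26.
Float = 26 − 22 = 4.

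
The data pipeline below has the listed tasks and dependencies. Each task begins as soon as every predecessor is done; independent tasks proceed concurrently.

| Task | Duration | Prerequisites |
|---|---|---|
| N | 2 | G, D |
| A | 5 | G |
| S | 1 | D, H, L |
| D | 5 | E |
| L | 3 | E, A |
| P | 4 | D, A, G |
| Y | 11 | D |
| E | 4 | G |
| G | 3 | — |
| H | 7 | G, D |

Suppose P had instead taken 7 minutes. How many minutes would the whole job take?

23

Baseline: G→E→D→Y = 3+4+5+11 = 23 → 23 minutes.
P has 7 minutes of float (longest path through it is 16).
That remains the longest chain; total 23 minutes.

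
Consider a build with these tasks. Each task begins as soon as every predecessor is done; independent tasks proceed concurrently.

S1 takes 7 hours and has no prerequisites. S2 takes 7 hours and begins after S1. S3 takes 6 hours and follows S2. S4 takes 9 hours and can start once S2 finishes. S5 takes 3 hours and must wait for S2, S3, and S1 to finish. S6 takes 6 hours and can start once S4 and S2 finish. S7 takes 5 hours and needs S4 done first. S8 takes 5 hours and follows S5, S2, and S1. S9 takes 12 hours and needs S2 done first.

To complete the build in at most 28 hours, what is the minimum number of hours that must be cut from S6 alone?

Current finish: 29 hours; target: 28.
S6 is on every critical path, so each hour cut from S6 cuts the finish by one (this holds down to a finish of 28).
Need 29 − 28 = 1 hour off S6 → S6 becomes 5 hours, finish becomes 28.

1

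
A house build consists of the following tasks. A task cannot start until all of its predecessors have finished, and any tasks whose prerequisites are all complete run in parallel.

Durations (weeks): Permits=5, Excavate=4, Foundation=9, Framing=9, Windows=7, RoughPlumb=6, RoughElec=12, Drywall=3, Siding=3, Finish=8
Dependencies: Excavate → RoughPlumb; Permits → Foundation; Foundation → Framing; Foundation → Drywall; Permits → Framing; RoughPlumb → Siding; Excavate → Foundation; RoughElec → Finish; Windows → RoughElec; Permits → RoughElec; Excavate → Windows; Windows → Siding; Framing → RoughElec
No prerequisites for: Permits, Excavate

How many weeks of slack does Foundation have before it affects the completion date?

0

Permits→Foundation→Framing→RoughElec→Finish = 5+9+9+12+8 = 43 sets the makespan at 43 weeks.
Foundation finishes as early as 14 and must finish by 14.
So Foundation can slip 14 − 14 = 0 weeks.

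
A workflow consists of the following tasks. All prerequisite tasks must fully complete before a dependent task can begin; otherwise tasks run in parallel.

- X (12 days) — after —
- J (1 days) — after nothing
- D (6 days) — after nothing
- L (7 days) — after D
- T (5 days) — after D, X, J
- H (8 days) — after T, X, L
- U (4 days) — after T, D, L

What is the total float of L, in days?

The longest chain is X→T→H = 12+5+8 = 25; overall finish 25 days.
The longest chain containing L totals 21 days.
Float = 25 − 21 = 4.

4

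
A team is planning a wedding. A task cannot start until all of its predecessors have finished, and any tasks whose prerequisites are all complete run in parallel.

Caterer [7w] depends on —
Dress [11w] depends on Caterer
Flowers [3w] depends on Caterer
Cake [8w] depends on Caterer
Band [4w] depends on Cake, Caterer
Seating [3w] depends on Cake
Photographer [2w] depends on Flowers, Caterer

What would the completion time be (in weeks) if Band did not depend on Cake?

18

Original critical path: Caterer→Cake→Band = 7+8+4 = 19 ⇒ 19 weeks.
Without Cake→Band, Band's earliest start moves from 15 to 7.
The longest chain is now Caterer→Dress = 7+11 = 18, so the schedule takes 18 weeks.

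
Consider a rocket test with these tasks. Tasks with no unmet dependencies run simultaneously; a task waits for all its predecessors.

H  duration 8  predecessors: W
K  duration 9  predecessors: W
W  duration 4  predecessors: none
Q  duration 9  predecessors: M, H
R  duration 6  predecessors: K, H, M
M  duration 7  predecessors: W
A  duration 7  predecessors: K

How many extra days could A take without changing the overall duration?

Critical path: W→H→Q = 4+8+9 = 21, so the finish is 21 days.
The longest chain containing A totals 20 days.
So A can slip 21 − 20 = 1 day.

1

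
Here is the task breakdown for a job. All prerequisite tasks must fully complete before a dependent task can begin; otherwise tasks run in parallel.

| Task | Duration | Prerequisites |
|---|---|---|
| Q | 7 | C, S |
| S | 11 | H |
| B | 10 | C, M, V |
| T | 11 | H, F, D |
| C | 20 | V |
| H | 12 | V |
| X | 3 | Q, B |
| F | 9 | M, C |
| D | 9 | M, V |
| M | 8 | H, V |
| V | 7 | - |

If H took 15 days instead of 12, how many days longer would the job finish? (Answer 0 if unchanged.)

Baseline: V→H→M→D→T = 7+12+8+9+11 = 47 → 47 days.
H lies on that path, so at 15 days the path becomes 50 days.
No other chain overtakes it, so the finish is 50 days.
Change in finish: 50 − 47 = +3 days.

3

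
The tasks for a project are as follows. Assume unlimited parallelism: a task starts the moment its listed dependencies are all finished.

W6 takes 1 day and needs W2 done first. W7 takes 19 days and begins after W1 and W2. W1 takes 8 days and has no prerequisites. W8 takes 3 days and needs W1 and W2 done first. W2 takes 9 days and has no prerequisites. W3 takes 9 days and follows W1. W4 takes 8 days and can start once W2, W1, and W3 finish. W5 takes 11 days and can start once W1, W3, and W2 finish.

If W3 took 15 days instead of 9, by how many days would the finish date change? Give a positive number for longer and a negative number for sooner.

Baseline: W1→W3→W5 = 8+9+11 = 28 → 28 days.
Since W3 is critical, the +6 change carries straight to that chain (now 34 days).
That remains the longest chain; total 34 days.
Change in finish: 34 − 28 = +6 days.

6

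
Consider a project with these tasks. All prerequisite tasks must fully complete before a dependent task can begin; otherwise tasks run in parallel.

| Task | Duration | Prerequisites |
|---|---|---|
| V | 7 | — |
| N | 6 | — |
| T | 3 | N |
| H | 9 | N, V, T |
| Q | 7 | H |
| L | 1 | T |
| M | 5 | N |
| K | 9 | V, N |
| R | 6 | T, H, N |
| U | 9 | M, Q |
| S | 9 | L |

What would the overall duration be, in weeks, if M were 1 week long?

34

As given, the longest chain is N→T→H→Q→U = 6+3+9+7+9 = 34, so the finish is 34 weeks.
M is off the critical path — its longest chain is 20 weeks, giving 14 of slack.
No other chain overtakes it, so the finish is 34 weeks.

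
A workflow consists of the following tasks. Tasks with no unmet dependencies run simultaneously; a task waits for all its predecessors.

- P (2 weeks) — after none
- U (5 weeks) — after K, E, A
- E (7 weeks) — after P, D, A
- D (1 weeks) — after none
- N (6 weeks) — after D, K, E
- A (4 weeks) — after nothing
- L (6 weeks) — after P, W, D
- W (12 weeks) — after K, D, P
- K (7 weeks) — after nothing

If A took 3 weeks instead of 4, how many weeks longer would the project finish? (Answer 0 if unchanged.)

0

Baseline: K→W→L = 7+12+6 = 25 → 25 weeks.
The longest path through A is only 17 weeks, so A has float 8.
No other chain overtakes it, so the finish is 25 weeks.
Change in finish: 25 − 25 = +0 weeks.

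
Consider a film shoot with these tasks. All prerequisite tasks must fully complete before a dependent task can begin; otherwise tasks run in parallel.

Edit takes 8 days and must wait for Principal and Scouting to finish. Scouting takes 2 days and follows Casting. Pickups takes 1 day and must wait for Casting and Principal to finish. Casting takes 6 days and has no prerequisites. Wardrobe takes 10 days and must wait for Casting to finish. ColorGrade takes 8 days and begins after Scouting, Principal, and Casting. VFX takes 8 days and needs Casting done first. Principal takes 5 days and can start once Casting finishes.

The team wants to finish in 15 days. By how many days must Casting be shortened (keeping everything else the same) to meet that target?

4

Current finish: 19 days; target: 15.
Casting is on every critical path, so each day cut from Casting cuts the finish by one (this holds down to a finish of 14).
Need 19 − 15 = 4 days off Casting → Casting becomes 2 days, finish becomes 15.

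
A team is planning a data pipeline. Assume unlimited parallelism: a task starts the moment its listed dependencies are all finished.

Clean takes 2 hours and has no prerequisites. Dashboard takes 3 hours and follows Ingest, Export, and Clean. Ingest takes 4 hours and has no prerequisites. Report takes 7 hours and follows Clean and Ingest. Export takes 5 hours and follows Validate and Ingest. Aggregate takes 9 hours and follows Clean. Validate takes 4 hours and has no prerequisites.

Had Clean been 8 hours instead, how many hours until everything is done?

17

The binding path is Ingest→Export→Dashboard = 4+5+3 = 12; finish at 12 hours.
The longest path through Clean is only 11 hours, so Clean has float 1.
Now Clean→Aggregate = 8+9 = 17 is longest, so the finish becomes 17 hours.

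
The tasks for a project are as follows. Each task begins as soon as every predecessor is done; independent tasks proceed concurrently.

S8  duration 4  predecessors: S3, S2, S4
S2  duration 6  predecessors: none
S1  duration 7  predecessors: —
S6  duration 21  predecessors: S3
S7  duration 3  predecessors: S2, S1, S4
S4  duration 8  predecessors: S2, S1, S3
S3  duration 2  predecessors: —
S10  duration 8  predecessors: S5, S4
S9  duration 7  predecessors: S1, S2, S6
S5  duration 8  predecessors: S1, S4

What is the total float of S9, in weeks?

1

S1→S4→S5→S10 = 7+8+8+8 = 31 sets the makespan at 31 weeks.
S9 finishes as early as 30 and must finish by 31.
Slack of S9 = 24 − 23 = 1 week.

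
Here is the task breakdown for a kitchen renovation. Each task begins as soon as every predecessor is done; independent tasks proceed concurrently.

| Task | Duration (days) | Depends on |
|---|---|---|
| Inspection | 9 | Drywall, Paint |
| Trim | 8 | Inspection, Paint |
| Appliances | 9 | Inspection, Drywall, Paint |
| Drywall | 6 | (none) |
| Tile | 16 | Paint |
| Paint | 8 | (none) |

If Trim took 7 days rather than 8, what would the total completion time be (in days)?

Baseline: Paint→Inspection→Appliances = 8+9+9 = 26 → 26 days.
Trim is off the critical path — its longest chain is 25 days, giving 1 of slack.
The critical path is still Paint→Inspection→Appliances; finish is now 26 days.

26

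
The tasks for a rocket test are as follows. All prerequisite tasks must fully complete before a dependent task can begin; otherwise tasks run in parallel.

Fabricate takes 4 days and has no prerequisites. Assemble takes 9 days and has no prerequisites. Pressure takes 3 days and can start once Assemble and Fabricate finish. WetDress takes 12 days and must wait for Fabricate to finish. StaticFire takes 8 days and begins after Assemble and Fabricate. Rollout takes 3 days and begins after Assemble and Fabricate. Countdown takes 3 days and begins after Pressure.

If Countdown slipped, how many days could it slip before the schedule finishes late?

2

Assemble→StaticFire = 9+8 = 17 sets the makespan at 17 days.
The longest chain containing Countdown totals 15 days.
Slack of Countdown = 14 − 12 = 2 days.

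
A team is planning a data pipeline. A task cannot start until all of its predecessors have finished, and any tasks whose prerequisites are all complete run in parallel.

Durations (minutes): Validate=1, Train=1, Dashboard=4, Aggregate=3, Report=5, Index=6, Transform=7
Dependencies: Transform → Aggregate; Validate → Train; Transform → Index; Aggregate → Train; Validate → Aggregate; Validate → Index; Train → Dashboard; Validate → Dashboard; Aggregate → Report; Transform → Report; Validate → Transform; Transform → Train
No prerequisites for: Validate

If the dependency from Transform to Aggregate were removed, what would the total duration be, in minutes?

Before: longest chain Validate→Transform→Aggregate→Train→Dashboard = 1+7+3+1+4 = 16, finish 16.
Without Transform→Aggregate, Aggregate's earliest start moves from 8 to 1.
After: Validate→Transform→Index = 1+7+6 = 14 → 14 minutes.

14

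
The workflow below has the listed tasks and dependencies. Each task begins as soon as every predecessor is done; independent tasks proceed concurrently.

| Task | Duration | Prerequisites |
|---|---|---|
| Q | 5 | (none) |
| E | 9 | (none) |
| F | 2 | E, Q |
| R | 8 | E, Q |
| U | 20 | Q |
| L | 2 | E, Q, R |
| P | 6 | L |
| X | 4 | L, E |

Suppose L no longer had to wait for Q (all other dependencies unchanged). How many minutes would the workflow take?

25

Original critical path: Q→U = 5+20 = 25 ⇒ 25 minutes.
Dropping Q→L doesn't change L's earliest start (17); another predecessor still binds.
After: Q→U = 5+20 = 25 → 25 minutes.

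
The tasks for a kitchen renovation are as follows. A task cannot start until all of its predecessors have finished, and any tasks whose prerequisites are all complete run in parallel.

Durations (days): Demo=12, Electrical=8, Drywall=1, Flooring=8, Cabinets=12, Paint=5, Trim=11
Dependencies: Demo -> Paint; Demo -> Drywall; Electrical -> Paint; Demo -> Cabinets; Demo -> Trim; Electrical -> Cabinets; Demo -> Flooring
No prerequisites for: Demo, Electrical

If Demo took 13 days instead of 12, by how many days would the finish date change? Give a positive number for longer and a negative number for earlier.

The binding path is Demo→Cabinets = 12+12 = 24; finish at 24 days.
Demo is on the critical path; changing it to 13 makes that path 25 days.
No other chain overtakes it, so the finish is 25 days.
Change in finish: 25 − 24 = +1 days.

1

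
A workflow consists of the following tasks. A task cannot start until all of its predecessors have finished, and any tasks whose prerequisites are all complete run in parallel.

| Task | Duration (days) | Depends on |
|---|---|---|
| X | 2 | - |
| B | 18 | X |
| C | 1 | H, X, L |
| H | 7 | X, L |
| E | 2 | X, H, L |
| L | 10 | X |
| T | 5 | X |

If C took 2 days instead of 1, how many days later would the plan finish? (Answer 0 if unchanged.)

0

The binding path is X→L→H→E = 2+10+7+2 = 21; finish at 21 days.
The longest path through C is only 20 days, so C has float 1.
That remains the longest chain; total 21 days.
Change in finish: 21 − 21 = +0 days.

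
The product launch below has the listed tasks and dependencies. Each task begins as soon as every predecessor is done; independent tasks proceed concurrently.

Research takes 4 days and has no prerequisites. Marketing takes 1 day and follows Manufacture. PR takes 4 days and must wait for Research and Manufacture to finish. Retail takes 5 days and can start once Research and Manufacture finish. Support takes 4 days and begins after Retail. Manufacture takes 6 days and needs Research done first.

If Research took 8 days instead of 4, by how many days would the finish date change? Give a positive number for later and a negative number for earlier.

Baseline: Research→Manufacture→Retail→Support = 4+6+5+4 = 19 → 19 days.
Research lies on that path, so at 8 days the path becomes 23 days.
No other chain overtakes it, so the finish is 23 days.
Change in finish: 23 − 19 = +4 days.

4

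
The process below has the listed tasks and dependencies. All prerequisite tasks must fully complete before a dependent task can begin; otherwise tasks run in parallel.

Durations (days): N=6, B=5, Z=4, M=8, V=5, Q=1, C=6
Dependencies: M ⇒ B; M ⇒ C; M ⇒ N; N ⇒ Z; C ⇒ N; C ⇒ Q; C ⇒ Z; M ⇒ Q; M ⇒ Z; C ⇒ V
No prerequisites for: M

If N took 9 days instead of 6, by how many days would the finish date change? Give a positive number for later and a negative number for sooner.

3

Actual critical path: M→C→N→Z = 8+6+6+4 = 24 ⇒ 24 days.
N is on the critical path; changing it to 9 makes that path 27 days.
The critical path is still M→C→N→Z; finish is now 27 days.
Change in finish: 27 − 24 = +3 days.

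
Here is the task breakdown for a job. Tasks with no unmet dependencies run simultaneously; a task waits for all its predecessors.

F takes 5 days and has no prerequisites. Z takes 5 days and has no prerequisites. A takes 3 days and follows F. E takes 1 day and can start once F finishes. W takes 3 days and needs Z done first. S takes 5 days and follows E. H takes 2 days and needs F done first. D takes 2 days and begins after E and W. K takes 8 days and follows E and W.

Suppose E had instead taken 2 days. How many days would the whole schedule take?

Actual critical path: Z→W→K = 5+3+8 = 16 ⇒ 16 days.
E is off the critical path — its longest chain is 14 days, giving 2 of slack.
No other chain overtakes it, so the finish is 16 days.

16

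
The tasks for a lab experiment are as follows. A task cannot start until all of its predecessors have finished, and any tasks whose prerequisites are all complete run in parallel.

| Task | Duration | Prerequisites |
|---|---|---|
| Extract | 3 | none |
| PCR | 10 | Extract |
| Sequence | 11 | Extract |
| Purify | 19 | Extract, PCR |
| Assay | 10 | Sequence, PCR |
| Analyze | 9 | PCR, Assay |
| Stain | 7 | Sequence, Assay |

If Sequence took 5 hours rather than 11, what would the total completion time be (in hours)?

32

Critical path before the change: Extract→Sequence→Assay→Analyze = 3+11+10+9 = 33 giving 33 hours.
Sequence lies on that path, so at 5 hours the path becomes 27 hours.
Now Extract→PCR→Purify = 3+10+19 = 32 is longest, so the finish becomes 32 hours.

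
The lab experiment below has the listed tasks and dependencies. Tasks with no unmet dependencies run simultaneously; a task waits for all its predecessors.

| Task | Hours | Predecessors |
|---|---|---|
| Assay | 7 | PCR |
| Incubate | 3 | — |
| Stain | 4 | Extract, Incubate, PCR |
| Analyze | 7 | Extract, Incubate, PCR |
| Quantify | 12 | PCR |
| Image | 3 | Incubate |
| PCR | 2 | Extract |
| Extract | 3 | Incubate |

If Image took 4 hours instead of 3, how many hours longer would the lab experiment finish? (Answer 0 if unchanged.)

0

As given, the longest chain is Incubate→Extract→PCR→Quantify = 3+3+2+12 = 20, so the finish is 20 hours.
The longest path through Image is only 6 hours, so Image has float 14.
The critical path is still Incubate→Extract→PCR→Quantify; finish is now 20 hours.
Change in finish: 20 − 20 = +0 hours.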